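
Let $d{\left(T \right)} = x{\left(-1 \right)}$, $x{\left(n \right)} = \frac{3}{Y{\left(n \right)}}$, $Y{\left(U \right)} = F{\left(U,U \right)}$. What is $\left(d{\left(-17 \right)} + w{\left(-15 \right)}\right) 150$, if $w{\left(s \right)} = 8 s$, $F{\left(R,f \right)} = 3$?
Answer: $-17850$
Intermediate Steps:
$Y{\left(U \right)} = 3$
$x{\left(n \right)} = 1$ ($x{\left(n \right)} = \frac{3}{3} = 3 \cdot \frac{1}{3} = 1$)
$d{\left(T \right)} = 1$
$\left(d{\left(-17 \right)} + w{\left(-15 \right)}\right) 150 = \left(1 + 8 \left(-15\right)\right) 150 = \left(1 - 120\right) 150 = \left(-119\right) 150 = -17850$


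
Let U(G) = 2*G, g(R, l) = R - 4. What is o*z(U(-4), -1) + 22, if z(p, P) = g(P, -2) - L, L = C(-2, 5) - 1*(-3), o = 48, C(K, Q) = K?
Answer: -266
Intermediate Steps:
g(R, l) = -4 + R
L = 1 (L = -2 - 1*(-3) = -2 + 3 = 1)
z(p, P) = -5 + P (z(p, P) = (-4 + P) - 1*1 = (-4 + P) - 1 = -5 + P)
o*z(U(-4), -1) + 22 = 48*(-5 - 1) + 22 = 48*(-6) + 22 = -288 + 22 = -266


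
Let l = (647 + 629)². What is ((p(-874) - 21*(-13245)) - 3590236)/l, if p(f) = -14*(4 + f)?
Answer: -3299911/1628176 ≈ -2.0268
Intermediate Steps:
p(f) = -56 - 14*f
l = 1628176 (l = 1276² = 1628176)
((p(-874) - 21*(-13245)) - 3590236)/l = (((-56 - 14*(-874)) - 21*(-13245)) - 3590236)/1628176 = (((-56 + 12236) - 1*(-278145)) - 3590236)*(1/1628176) = ((12180 + 278145) - 3590236)*(1/1628176) = (290325 - 3590236)*(1/1628176) = -3299911*1/1628176 = -3299911/1628176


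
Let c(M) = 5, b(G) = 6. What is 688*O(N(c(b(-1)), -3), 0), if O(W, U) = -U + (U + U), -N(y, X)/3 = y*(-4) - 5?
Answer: 0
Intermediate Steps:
N(y, X) = 15 + 12*y (N(y, X) = -3*(y*(-4) - 5) = -3*(-4*y - 5) = -3*(-5 - 4*y) = 15 + 12*y)
O(W, U) = U (O(W, U) = -U + 2*U = U)
688*O(N(c(b(-1)), -3), 0) = 688*0 = 0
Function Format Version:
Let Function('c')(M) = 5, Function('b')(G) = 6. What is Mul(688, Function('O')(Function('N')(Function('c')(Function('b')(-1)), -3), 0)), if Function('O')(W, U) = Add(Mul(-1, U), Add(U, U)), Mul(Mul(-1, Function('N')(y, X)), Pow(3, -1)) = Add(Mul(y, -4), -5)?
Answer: 0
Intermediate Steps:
Function('N')(y, X) = Add(15, Mul(12, y)) (Function('N')(y, X) = Mul(-3, Add(Mul(y, -4), -5)) = Mul(-3, Add(Mul(-4, y), -5)) = Mul(-3, Add(-5, Mul(-4, y))) = Add(15, Mul(12, y)))
Function('O')(W, U) = U (Function('O')(W, U) = Add(Mul(-1, U), Mul(2, U)) = U)
Mul(688, Function('O')(Function('N')(Function('c')(Function('b')(-1)), -3), 0)) = Mul(688, 0) = 0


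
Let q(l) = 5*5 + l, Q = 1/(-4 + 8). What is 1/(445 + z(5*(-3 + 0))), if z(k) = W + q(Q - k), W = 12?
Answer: 4/1989 ≈ 0.0020111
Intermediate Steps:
Q = ¼ (Q = 1/4 = ¼ ≈ 0.25000)
q(l) = 25 + l
z(k) = 149/4 - k (z(k) = 12 + (25 + (¼ - k)) = 12 + (101/4 - k) = 149/4 - k)
1/(445 + z(5*(-3 + 0))) = 1/(445 + (149/4 - 5*(-3 + 0))) = 1/(445 + (149/4 - 5*(-3))) = 1/(445 + (149/4 - 1*(-15))) = 1/(445 + (149/4 + 15)) = 1/(445 + 209/4) = 1/(1989/4) = 4/1989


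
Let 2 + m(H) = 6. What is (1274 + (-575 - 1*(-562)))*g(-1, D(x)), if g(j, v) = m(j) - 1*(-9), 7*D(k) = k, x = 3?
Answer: 16393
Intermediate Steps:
m(H) = 4 (m(H) = -2 + 6 = 4)
D(k) = k/7
g(j, v) = 13 (g(j, v) = 4 - 1*(-9) = 4 + 9 = 13)
(1274 + (-575 - 1*(-562)))*g(-1, D(x)) = (1274 + (-575 - 1*(-562)))*13 = (1274 + (-575 + 562))*13 = (1274 - 13)*13 = 1261*13 = 16393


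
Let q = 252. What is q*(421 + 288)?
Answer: 178668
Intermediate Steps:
q*(421 + 288) = 252*(421 + 288) = 252*709 = 178668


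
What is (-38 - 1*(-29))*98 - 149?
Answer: -1031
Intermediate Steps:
(-38 - 1*(-29))*98 - 149 = (-38 + 29)*98 - 149 = -9*98 - 149 = -882 - 149 = -1031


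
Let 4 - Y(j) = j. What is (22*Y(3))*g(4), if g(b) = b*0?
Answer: 0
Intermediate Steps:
Y(j) = 4 - j
g(b) = 0
(22*Y(3))*g(4) = (22*(4 - 1*3))*0 = (22*(4 - 3))*0 = (22*1)*0 = 22*0 = 0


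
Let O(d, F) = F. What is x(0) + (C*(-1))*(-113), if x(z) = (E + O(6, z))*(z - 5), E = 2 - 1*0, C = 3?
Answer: 329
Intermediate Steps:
E = 2 (E = 2 + 0 = 2)
x(z) = (-5 + z)*(2 + z) (x(z) = (2 + z)*(z - 5) = (2 + z)*(-5 + z) = (-5 + z)*(2 + z))
x(0) + (C*(-1))*(-113) = (-10 + 0² - 3*0) + (3*(-1))*(-113) = (-10 + 0 + 0) - 3*(-113) = -10 + 339 = 329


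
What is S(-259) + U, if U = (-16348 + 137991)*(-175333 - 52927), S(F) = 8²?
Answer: -27766231116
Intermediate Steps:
S(F) = 64
U = -27766231180 (U = 121643*(-228260) = -27766231180)
S(-259) + U = 64 - 27766231180 = -27766231116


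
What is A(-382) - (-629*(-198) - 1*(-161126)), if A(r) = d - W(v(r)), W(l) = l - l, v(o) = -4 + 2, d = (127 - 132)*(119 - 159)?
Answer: -285468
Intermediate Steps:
d = 200 (d = -5*(-40) = 200)
v(o) = -2
W(l) = 0
A(r) = 200 (A(r) = 200 - 1*0 = 200 + 0 = 200)
A(-382) - (-629*(-198) - 1*(-161126)) = 200 - (-629*(-198) - 1*(-161126)) = 200 - (124542 + 161126) = 200 - 1*285668 = 200 - 285668 = -285468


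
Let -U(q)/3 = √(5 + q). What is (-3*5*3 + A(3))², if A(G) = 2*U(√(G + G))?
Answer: 9*(15 + 2*√(5 + √6))² ≈ 3767.0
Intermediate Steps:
U(q) = -3*√(5 + q)
A(G) = -6*√(5 + √2*√G) (A(G) = 2*(-3*√(5 + √(G + G))) = 2*(-3*√(5 + √(2*G))) = 2*(-3*√(5 + √2*√G)) = -6*√(5 + √2*√G))
(-3*5*3 + A(3))² = (-3*5*3 - 6*√(5 + √2*√3))² = (-15*3 - 6*√(5 + √6))² = (-45 - 6*√(5 + √6))²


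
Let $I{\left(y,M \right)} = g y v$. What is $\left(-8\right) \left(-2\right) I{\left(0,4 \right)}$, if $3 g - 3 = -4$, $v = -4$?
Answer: $0$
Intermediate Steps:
$g = - \frac{1}{3}$ ($g = 1 + \frac{1}{3} \left(-4\right) = 1 - \frac{4}{3} = - \frac{1}{3} \approx -0.33333$)
$I{\left(y,M \right)} = \frac{4 y}{3}$ ($I{\left(y,M \right)} = - \frac{y}{3} \left(-4\right) = \frac{4 y}{3}$)
$\left(-8\right) \left(-2\right) I{\left(0,4 \right)} = \left(-8\right) \left(-2\right) \frac{4}{3} \cdot 0 = 16 \cdot 0 = 0$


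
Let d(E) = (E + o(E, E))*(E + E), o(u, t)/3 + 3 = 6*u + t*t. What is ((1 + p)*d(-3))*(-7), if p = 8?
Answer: -14742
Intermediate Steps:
o(u, t) = -9 + 3*t² + 18*u (o(u, t) = -9 + 3*(6*u + t*t) = -9 + 3*(6*u + t²) = -9 + 3*(t² + 6*u) = -9 + (3*t² + 18*u) = -9 + 3*t² + 18*u)
d(E) = 2*E*(-9 + 3*E² + 19*E) (d(E) = (E + (-9 + 3*E² + 18*E))*(E + E) = (-9 + 3*E² + 19*E)*(2*E) = 2*E*(-9 + 3*E² + 19*E))
((1 + p)*d(-3))*(-7) = ((1 + 8)*(2*(-3)*(-9 + 3*(-3)² + 19*(-3))))*(-7) = (9*(2*(-3)*(-9 + 3*9 - 57)))*(-7) = (9*(2*(-3)*(-9 + 27 - 57)))*(-7) = (9*(2*(-3)*(-39)))*(-7) = (9*234)*(-7) = 2106*(-7) = -14742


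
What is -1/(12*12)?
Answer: -1/144 ≈ -0.0069444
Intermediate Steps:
-1/(12*12) = -1/144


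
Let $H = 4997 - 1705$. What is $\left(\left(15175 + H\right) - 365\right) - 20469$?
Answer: $-2367$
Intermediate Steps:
$H = 3292$
$\left(\left(15175 + H\right) - 365\right) - 20469 = \left(\left(15175 + 3292\right) - 365\right) - 20469 = \left(18467 - 365\right) - 20469 = 18102 - 20469 = -2367$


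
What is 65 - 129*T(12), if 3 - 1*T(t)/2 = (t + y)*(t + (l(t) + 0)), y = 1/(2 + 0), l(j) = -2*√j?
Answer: 37991 - 12900*√3 ≈ 15648.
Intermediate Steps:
y = ½ (y = 1/2 = ½ ≈ 0.50000)
T(t) = 6 - 2*(½ + t)*(t - 2*√t) (T(t) = 6 - 2*(t + ½)*(t + (-2*√t + 0)) = 6 - 2*(½ + t)*(t - 2*√t))
65 - 129*T(12) = 65 - 129*(6 - 1*12 - 2*12² + 2*√12 + 4*12^(3/2)) = 65 - 129*(6 - 12 - 2*144 + 2*(2*√3) + 4*(24*√3)) = 65 - 129*(6 - 12 - 288 + 4*√3 + 96*√3) = 65 - 129*(-294 + 100*√3) = 65 + (37926 - 12900*√3) = 37991 - 12900*√3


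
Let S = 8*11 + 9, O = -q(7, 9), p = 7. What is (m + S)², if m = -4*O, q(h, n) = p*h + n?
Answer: 108241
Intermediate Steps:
q(h, n) = n + 7*h (q(h, n) = 7*h + n = n + 7*h)
O = -58 (O = -(9 + 7*7) = -(9 + 49) = -1*58 = -58)
S = 97 (S = 88 + 9 = 97)
m = 232 (m = -4*(-58) = 232)
(m + S)² = (232 + 97)² = 329² = 108241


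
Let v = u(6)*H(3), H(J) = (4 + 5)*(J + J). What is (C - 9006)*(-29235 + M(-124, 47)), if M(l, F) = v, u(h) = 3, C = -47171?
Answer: 1633233921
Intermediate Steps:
H(J) = 18*J (H(J) = 9*(2*J) = 18*J)
v = 162 (v = 3*(18*3) = 3*54 = 162)
M(l, F) = 162
(C - 9006)*(-29235 + M(-124, 47)) = (-47171 - 9006)*(-29235 + 162) = -56177*(-29073) = 1633233921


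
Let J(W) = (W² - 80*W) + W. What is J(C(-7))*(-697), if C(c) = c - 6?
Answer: -833612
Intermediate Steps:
C(c) = -6 + c
J(W) = W² - 79*W
J(C(-7))*(-697) = ((-6 - 7)*(-79 + (-6 - 7)))*(-697) = -13*(-79 - 13)*(-697) = -13*(-92)*(-697) = 1196*(-697) = -833612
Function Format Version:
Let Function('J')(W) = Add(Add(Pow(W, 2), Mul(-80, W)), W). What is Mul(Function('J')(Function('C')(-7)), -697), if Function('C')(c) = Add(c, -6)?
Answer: -833612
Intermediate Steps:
Function('C')(c) = Add(-6, c)
Function('J')(W) = Add(Pow(W, 2), Mul(-79, W))
Mul(Function('J')(Function('C')(-7)), -697) = Mul(Mul(Add(-6, -7), Add(-79, Add(-6, -7))), -697) = Mul(Mul(-13, Add(-79, -13)), -697) = Mul(Mul(-13, -92), -697) = Mul(1196, -697) = -833612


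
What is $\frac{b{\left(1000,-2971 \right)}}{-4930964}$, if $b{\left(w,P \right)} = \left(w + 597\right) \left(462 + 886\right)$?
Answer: $- \frac{538189}{1232741} \approx -0.43658$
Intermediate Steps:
$b{\left(w,P \right)} = 804756 + 1348 w$ ($b{\left(w,P \right)} = \left(597 + w\right) 1348 = 804756 + 1348 w$)
$\frac{b{\left(1000,-2971 \right)}}{-4930964} = \frac{804756 + 1348 \cdot 1000}{-4930964} = \left(804756 + 1348000\right) \left(- \frac{1}{4930964}\right) = 2152756 \left(- \frac{1}{4930964}\right) = - \frac{538189}{1232741}$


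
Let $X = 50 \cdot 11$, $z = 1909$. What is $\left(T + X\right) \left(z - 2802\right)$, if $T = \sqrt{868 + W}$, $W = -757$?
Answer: $-491150 - 893 \sqrt{111} \approx -5.0056 \cdot 10^{5}$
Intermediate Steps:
$X = 550$
$T = \sqrt{111}$ ($T = \sqrt{868 - 757} = \sqrt{111} \approx 10.536$)
$\left(T + X\right) \left(z - 2802\right) = \left(\sqrt{111} + 550\right) \left(1909 - 2802\right) = \left(550 + \sqrt{111}\right) \left(-893\right) = -491150 - 893 \sqrt{111}$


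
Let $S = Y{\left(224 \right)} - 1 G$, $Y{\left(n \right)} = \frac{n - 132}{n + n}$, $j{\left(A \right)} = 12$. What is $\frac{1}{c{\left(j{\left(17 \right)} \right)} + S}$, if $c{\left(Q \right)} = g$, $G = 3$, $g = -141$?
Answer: $- \frac{112}{16105} \approx -0.0069544$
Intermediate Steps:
$c{\left(Q \right)} = -141$
$Y{\left(n \right)} = \frac{-132 + n}{2 n}$ ($Y{\left(n \right)} = \frac{n - 132}{2 n} = \left(-132 + n\right) \frac{1}{2 n} = \frac{-132 + n}{2 n}$)
$S = - \frac{313}{112}$ ($S = \frac{-132 + 224}{2 \cdot 224} - 1 \cdot 3 = \frac{1}{2} \cdot \frac{1}{224} \cdot 92 - 3 = \frac{23}{112} - 3 = - \frac{313}{112} \approx -2.7946$)
$\frac{1}{c{\left(j{\left(17 \right)} \right)} + S} = \frac{1}{-141 - \frac{313}{112}} = \frac{1}{- \frac{16105}{112}} = - \frac{112}{16105}$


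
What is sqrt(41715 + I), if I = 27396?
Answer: 3*sqrt(7679) ≈ 262.89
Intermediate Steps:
sqrt(41715 + I) = sqrt(41715 + 27396) = sqrt(69111) = 3*sqrt(7679)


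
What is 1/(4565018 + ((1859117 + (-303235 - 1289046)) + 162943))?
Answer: 1/4994797 ≈ 2.0021e-7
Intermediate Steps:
1/(4565018 + ((1859117 + (-303235 - 1289046)) + 162943)) = 1/(4565018 + ((1859117 - 1592281) + 162943)) = 1/(4565018 + (266836 + 162943)) = 1/(4565018 + 429779) = 1/4994797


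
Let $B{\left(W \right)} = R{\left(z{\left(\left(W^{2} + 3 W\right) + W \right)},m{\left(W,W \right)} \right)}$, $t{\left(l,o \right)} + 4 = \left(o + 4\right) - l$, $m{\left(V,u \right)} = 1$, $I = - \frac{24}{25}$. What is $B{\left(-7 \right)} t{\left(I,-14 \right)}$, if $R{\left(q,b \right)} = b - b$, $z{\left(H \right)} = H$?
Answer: $0$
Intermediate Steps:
$I = - \frac{24}{25}$ ($I = \left(-24\right) \frac{1}{25} = - \frac{24}{25} \approx -0.96$)
$t{\left(l,o \right)} = o - l$ ($t{\left(l,o \right)} = -4 - \left(-4 + l - o\right) = -4 + \left(4 + o - l\right) = o - l$)
$R{\left(q,b \right)} = 0$
$B{\left(W \right)} = 0$
$B{\left(-7 \right)} t{\left(I,-14 \right)} = 0 \left(-14 - - \frac{24}{25}\right) = 0 \left(-14 + \frac{24}{25}\right) = 0 \left(- \frac{326}{25}\right) = 0$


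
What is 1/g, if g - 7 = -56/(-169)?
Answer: 169/1239 ≈ 0.13640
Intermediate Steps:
g = 1239/169 (g = 7 - 56/(-169) = 7 - 56*(-1/169) = 7 + 56/169 = 1239/169 ≈ 7.3314)
1/g = 1/(1239/169) = 169/1239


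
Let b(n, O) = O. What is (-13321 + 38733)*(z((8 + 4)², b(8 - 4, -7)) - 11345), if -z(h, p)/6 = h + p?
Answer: -309187804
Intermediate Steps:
z(h, p) = -6*h - 6*p (z(h, p) = -6*(h + p) = -6*h - 6*p)
(-13321 + 38733)*(z((8 + 4)², b(8 - 4, -7)) - 11345) = (-13321 + 38733)*((-6*(8 + 4)² - 6*(-7)) - 11345) = 25412*((-6*12² + 42) - 11345) = 25412*((-6*144 + 42) - 11345) = 25412*((-864 + 42) - 11345) = 25412*(-822 - 11345) = 25412*(-12167) = -309187804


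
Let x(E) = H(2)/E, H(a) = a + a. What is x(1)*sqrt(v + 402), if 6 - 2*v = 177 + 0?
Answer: 2*sqrt(1266) ≈ 71.162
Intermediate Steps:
H(a) = 2*a
x(E) = 4/E (x(E) = (2*2)/E = 4/E)
v = -171/2 (v = 3 - (177 + 0)/2 = 3 - 1/2*177 = 3 - 177/2 = -171/2 ≈ -85.500)
x(1)*sqrt(v + 402) = (4/1)*sqrt(-171/2 + 402) = (4*1)*sqrt(633/2) = 4*(sqrt(1266)/2) = 2*sqrt(1266)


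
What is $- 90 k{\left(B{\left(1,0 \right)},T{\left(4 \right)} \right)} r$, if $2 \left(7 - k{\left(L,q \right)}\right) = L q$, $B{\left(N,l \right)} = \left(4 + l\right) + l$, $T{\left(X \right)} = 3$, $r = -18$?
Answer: $1620$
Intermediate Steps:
$B{\left(N,l \right)} = 4 + 2 l$
$k{\left(L,q \right)} = 7 - \frac{L q}{2}$
$- 90 k{\left(B{\left(1,0 \right)},T{\left(4 \right)} \right)} r = - 90 \left(7 - \frac{1}{2} \left(4 + 2 \cdot 0\right) 3\right) \left(-18\right) = - 90 \left(7 - \frac{1}{2} \left(4 + 0\right) 3\right) \left(-18\right) = - 90 \left(7 - 2 \cdot 3\right) \left(-18\right) = - 90 \left(7 - 6\right) \left(-18\right) = \left(-90\right) 1 \left(-18\right) = \left(-90\right) \left(-18\right) = 1620$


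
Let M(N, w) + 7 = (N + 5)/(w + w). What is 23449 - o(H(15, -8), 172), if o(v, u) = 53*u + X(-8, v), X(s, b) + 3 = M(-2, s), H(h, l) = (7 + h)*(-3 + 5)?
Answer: 229491/16 ≈ 14343.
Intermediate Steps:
M(N, w) = -7 + (5 + N)/(2*w) (M(N, w) = -7 + (N + 5)/(w + w) = -7 + (5 + N)/((2*w)) = -7 + (5 + N)*(1/(2*w)) = -7 + (5 + N)/(2*w))
H(h, l) = 14 + 2*h (H(h, l) = (7 + h)*2 = 14 + 2*h)
X(s, b) = -3 + (3 - 14*s)/(2*s) (X(s, b) = -3 + (5 - 2 - 14*s)/(2*s) = -3 + (3 - 14*s)/(2*s))
o(v, u) = -163/16 + 53*u (o(v, u) = 53*u + (-10 + (3/2)/(-8)) = 53*u + (-10 + (3/2)*(-⅛)) = 53*u + (-10 - 3/16) = 53*u - 163/16 = -163/16 + 53*u)
23449 - o(H(15, -8), 172) = 23449 - (-163/16 + 53*172) = 23449 - (-163/16 + 9116) = 23449 - 1*145693/16 = 23449 - 145693/16 = 229491/16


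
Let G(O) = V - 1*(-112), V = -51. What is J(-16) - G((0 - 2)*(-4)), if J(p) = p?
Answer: -77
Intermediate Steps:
G(O) = 61 (G(O) = -51 - 1*(-112) = -51 + 112 = 61)
J(-16) - G((0 - 2)*(-4)) = -16 - 1*61 = -16 - 61 = -77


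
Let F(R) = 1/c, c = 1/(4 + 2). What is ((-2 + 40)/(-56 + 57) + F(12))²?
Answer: 1936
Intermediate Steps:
c = ⅙ (c = 1/6 = ⅙ ≈ 0.16667)
F(R) = 6 (F(R) = 1/(⅙) = 6)
((-2 + 40)/(-56 + 57) + F(12))² = ((-2 + 40)/(-56 + 57) + 6)² = (38/1 + 6)² = (38*1 + 6)² = (38 + 6)² = 44² = 1936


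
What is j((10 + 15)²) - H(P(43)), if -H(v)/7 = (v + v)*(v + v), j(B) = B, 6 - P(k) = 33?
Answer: 21037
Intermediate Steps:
P(k) = -27 (P(k) = 6 - 1*33 = 6 - 33 = -27)
H(v) = -28*v² (H(v) = -7*(v + v)*(v + v) = -7*2*v*2*v = -28*v²)
j((10 + 15)²) - H(P(43)) = (10 + 15)² - (-28)*(-27)² = 25² - (-28)*729 = 625 - 1*(-20412) = 625 + 20412 = 21037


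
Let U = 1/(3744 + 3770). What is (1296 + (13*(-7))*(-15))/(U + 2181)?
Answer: 19994754/16388035 ≈ 1.2201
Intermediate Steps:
U = 1/7514 ≈ 0.00013308
(1296 + (13*(-7))*(-15))/(U + 2181) = (1296 + (13*(-7))*(-15))/(1/7514 + 2181) = (1296 - 91*(-15))/(16388035/7514) = (1296 + 1365)*(7514/16388035) = 2661*(7514/16388035) = 19994754/16388035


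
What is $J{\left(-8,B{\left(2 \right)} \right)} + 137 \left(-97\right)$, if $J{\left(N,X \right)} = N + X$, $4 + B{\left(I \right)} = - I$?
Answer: $-13303$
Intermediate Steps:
$B{\left(I \right)} = -4 - I$
$J{\left(-8,B{\left(2 \right)} \right)} + 137 \left(-97\right) = \left(-8 - 6\right) + 137 \left(-97\right) = \left(-8 - 6\right) - 13289 = -14 - 13289 = -13303$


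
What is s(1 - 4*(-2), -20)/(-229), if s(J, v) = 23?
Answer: -23/229 ≈ -0.10044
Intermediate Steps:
s(1 - 4*(-2), -20)/(-229) = 23/(-229) = 23*(-1/229) = -23/229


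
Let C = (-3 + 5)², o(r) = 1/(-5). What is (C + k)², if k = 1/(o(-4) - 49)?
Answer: 958441/60516 ≈ 15.838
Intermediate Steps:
o(r) = -⅕
k = -5/246 (k = 1/(-⅕ - 49) = 1/(-246/5) = -5/246 ≈ -0.020325)
C = 4 (C = 2² = 4)
(C + k)² = (4 - 5/246)² = (979/246)² = 958441/60516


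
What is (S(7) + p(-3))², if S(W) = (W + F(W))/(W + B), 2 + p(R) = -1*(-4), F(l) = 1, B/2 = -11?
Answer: 484/225 ≈ 2.1511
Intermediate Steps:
B = -22 (B = 2*(-11) = -22)
p(R) = 2 (p(R) = -2 - 1*(-4) = -2 + 4 = 2)
S(W) = (1 + W)/(-22 + W) (S(W) = (W + 1)/(W - 22) = (1 + W)/(-22 + W))
(S(7) + p(-3))² = ((1 + 7)/(-22 + 7) + 2)² = (8/(-15) + 2)² = (-1/15*8 + 2)² = (-8/15 + 2)² = (22/15)² = 484/225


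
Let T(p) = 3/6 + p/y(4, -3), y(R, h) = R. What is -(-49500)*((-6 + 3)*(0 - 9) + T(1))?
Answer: 1373625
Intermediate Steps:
T(p) = 1/2 + p/4 (T(p) = 3/6 + p/4 = 3*(1/6) + p*(1/4) = 1/2 + p/4)
-(-49500)*((-6 + 3)*(0 - 9) + T(1)) = -(-49500)*((-6 + 3)*(0 - 9) + (1/2 + (1/4)*1)) = -(-49500)*(-3*(-9) + (1/2 + 1/4)) = -(-49500)*(27 + 3/4) = -(-49500)*111/4 = -2750*(-999/2) = 1373625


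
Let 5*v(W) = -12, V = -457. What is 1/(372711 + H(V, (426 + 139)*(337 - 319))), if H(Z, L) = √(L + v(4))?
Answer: 621185/231522465589 - √254190/694567396767 ≈ 2.6823e-6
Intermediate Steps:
v(W) = -12/5 (v(W) = (⅕)*(-12) = -12/5)
H(Z, L) = √(-12/5 + L) (H(Z, L) = √(L - 12/5) = √(-12/5 + L))
1/(372711 + H(V, (426 + 139)*(337 - 319))) = 1/(372711 + √(-60 + 25*((426 + 139)*(337 - 319)))/5) = 1/(372711 + √(-60 + 25*(565*18))/5) = 1/(372711 + √(-60 + 25*10170)/5) = 1/(372711 + √(-60 + 254250)/5) = 1/(372711 + √254190/5)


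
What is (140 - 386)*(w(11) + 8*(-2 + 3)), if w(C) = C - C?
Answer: -1968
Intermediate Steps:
w(C) = 0
(140 - 386)*(w(11) + 8*(-2 + 3)) = (140 - 386)*(0 + 8*(-2 + 3)) = -246*(0 + 8*1) = -246*(0 + 8) = -246*8 = -1968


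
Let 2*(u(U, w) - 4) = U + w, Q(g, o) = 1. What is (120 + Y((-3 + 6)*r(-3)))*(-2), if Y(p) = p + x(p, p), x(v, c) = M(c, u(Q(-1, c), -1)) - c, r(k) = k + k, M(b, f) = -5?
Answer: -230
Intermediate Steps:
u(U, w) = 4 + U/2 + w/2 (u(U, w) = 4 + (U + w)/2 = 4 + (U/2 + w/2) = 4 + U/2 + w/2)
r(k) = 2*k
x(v, c) = -5 - c
Y(p) = -5 (Y(p) = p + (-5 - p) = -5)
(120 + Y((-3 + 6)*r(-3)))*(-2) = (120 - 5)*(-2) = 115*(-2) = -230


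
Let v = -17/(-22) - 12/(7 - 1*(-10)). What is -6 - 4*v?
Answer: -1172/187 ≈ -6.2674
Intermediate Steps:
v = 25/374 (v = -17*(-1/22) - 12/(7 + 10) = 17/22 - 12/17 = 25/374 ≈ 0.066845)
-6 - 4*v = -6 - 4*25/374 = -6 - 50/187 = -1172/187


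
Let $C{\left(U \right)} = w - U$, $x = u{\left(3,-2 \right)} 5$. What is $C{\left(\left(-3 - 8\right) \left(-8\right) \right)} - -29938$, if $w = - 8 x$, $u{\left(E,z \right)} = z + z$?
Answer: $30010$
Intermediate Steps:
$u{\left(E,z \right)} = 2 z$
$x = -20$ ($x = 2 \left(-2\right) 5 = \left(-4\right) 5 = -20$)
$w = 160$ ($w = \left(-8\right) \left(-20\right) = 160$)
$C{\left(U \right)} = 160 - U$
$C{\left(\left(-3 - 8\right) \left(-8\right) \right)} - -29938 = \left(160 - \left(-3 - 8\right) \left(-8\right)\right) - -29938 = \left(160 - \left(-11\right) \left(-8\right)\right) + 29938 = \left(160 - 88\right) + 29938 = 72 + 29938 = 30010$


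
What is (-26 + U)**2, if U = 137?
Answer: 12321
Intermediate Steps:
(-26 + U)**2 = (-26 + 137)**2 = 111**2 = 12321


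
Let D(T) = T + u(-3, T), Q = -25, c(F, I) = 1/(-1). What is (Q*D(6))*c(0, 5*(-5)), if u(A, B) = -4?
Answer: 50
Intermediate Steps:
c(F, I) = -1
D(T) = -4 + T (D(T) = T - 4 = -4 + T)
(Q*D(6))*c(0, 5*(-5)) = -25*(-4 + 6)*(-1) = -25*2*(-1) = -50*(-1) = 50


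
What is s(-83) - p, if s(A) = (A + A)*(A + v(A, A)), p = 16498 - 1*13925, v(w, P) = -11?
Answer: 13031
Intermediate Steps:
p = 2573 (p = 16498 - 13925 = 2573)
s(A) = 2*A*(-11 + A) (s(A) = (A + A)*(A - 11) = (2*A)*(-11 + A) = 2*A*(-11 + A))
s(-83) - p = 2*(-83)*(-11 - 83) - 1*2573 = 2*(-83)*(-94) - 2573 = 15604 - 2573 = 13031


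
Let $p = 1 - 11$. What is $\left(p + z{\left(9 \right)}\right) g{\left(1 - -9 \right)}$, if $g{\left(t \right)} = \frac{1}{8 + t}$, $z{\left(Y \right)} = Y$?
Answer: $- \frac{1}{18} \approx -0.055556$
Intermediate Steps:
$p = -10$ ($p = 1 - 11 = -10$)
$\left(p + z{\left(9 \right)}\right) g{\left(1 - -9 \right)} = \frac{-10 + 9}{8 + \left(1 - -9\right)} = - \frac{1}{8 + \left(1 + 9\right)} = - \frac{1}{8 + 10} = - \frac{1}{18}$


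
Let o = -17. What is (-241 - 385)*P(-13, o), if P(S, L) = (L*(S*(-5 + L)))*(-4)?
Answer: -12174448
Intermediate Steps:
P(S, L) = -4*L*S*(-5 + L) (P(S, L) = (L*S*(-5 + L))*(-4) = -4*L*S*(-5 + L))
(-241 - 385)*P(-13, o) = (-241 - 385)*(4*(-17)*(-13)*(5 - 1*(-17))) = -2504*(-17)*(-13)*(5 + 17) = -2504*(-17)*(-13)*22 = -626*19448 = -12174448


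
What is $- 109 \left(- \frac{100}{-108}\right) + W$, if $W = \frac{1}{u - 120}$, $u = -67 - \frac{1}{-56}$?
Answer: $- \frac{28534987}{282717} \approx -100.93$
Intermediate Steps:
$u = - \frac{3751}{56}$ ($u = -67 - - \frac{1}{56} = -67 + \frac{1}{56} = - \frac{3751}{56} \approx -66.982$)
$W = - \frac{56}{10471}$ ($W = \frac{1}{- \frac{3751}{56} - 120} = \frac{1}{- \frac{10471}{56}} = - \frac{56}{10471} \approx -0.0053481$)
$- 109 \left(- \frac{100}{-108}\right) + W = - 109 \left(- \frac{100}{-108}\right) - \frac{56}{10471} = - 109 \left(\left(-100\right) \left(- \frac{1}{108}\right)\right) - \frac{56}{10471} = \left(-109\right) \frac{25}{27} - \frac{56}{10471} = - \frac{2725}{27} - \frac{56}{10471} = - \frac{28534987}{282717}$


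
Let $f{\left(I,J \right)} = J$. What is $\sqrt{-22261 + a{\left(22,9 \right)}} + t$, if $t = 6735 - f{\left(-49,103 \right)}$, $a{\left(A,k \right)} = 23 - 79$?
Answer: $6632 + i \sqrt{22317} \approx 6632.0 + 149.39 i$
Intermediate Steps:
$a{\left(A,k \right)} = -56$ ($a{\left(A,k \right)} = 23 - 79 = -56$)
$t = 6632$ ($t = 6735 - 103 = 6632$)
$\sqrt{-22261 + a{\left(22,9 \right)}} + t = \sqrt{-22261 - 56} + 6632 = \sqrt{-22317} + 6632 = i \sqrt{22317} + 6632 = 6632 + i \sqrt{22317}$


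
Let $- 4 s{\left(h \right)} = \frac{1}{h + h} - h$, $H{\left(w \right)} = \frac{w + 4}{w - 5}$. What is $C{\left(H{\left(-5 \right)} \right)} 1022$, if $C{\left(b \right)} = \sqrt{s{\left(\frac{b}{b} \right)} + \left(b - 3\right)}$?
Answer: $\frac{511 i \sqrt{1110}}{10} \approx 1702.5 i$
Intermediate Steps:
$H{\left(w \right)} = \frac{4 + w}{-5 + w}$
$s{\left(h \right)} = - \frac{1}{8 h} + \frac{h}{4}$ ($s{\left(h \right)} = - \frac{\frac{1}{h + h} - h}{4} = - \frac{\frac{1}{2 h} - h}{4} = - \frac{1}{8 h} + \frac{h}{4}$)
$C{\left(b \right)} = \sqrt{- \frac{23}{8} + b}$ ($C{\left(b \right)} = \sqrt{\left(- \frac{1}{8 \frac{b}{b}} + \frac{b \frac{1}{b}}{4}\right) + \left(b - 3\right)} = \sqrt{\left(- \frac{1}{8 \cdot 1} + \frac{1}{4} \cdot 1\right) + \left(-3 + b\right)} = \sqrt{\left(\left(- \frac{1}{8}\right) 1 + \frac{1}{4}\right) + \left(-3 + b\right)} = \sqrt{\left(- \frac{1}{8} + \frac{1}{4}\right) + \left(-3 + b\right)} = \sqrt{\frac{1}{8} + \left(-3 + b\right)} = \sqrt{- \frac{23}{8} + b}$)
$C{\left(H{\left(-5 \right)} \right)} 1022 = \frac{\sqrt{-46 + 16 \frac{4 - 5}{-5 - 5}}}{4} \cdot 1022 = \frac{\sqrt{-46 + 16 \frac{1}{-10} \left(-1\right)}}{4} \cdot 1022 = \frac{\sqrt{-46 + 16 \left(\left(- \frac{1}{10}\right) \left(-1\right)\right)}}{4} \cdot 1022 = \frac{\sqrt{-46 + 16 \cdot \frac{1}{10}}}{4} \cdot 1022 = \frac{\sqrt{-46 + \frac{8}{5}}}{4} \cdot 1022 = \frac{\sqrt{- \frac{222}{5}}}{4} \cdot 1022 = \frac{\frac{1}{5} i \sqrt{1110}}{4} \cdot 1022 = \frac{i \sqrt{1110}}{20} \cdot 1022 = \frac{511 i \sqrt{1110}}{10}$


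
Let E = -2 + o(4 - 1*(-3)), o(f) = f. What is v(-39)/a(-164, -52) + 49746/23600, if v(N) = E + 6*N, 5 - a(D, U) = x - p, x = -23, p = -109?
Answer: 4716913/955800 ≈ 4.9350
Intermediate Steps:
a(D, U) = -81 (a(D, U) = 5 - (-23 - 1*(-109)) = 5 - (-23 + 109) = 5 - 1*86 = 5 - 86 = -81)
E = 5 (E = -2 + (4 - 1*(-3)) = -2 + (4 + 3) = -2 + 7 = 5)
v(N) = 5 + 6*N
v(-39)/a(-164, -52) + 49746/23600 = (5 + 6*(-39))/(-81) + 49746/23600 = (5 - 234)*(-1/81) + 49746*(1/23600) = -229*(-1/81) + 24873/11800 = 229/81 + 24873/11800 = 4716913/955800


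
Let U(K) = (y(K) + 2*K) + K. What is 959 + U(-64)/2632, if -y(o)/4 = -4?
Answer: 315489/329 ≈ 958.93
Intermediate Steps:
y(o) = 16 (y(o) = -4*(-4) = 16)
U(K) = 16 + 3*K (U(K) = (16 + 2*K) + K = 16 + 3*K)
959 + U(-64)/2632 = 959 + (16 + 3*(-64))/2632 = 959 + (16 - 192)*(1/2632) = 959 - 176*1/2632 = 959 - 22/329 = 315489/329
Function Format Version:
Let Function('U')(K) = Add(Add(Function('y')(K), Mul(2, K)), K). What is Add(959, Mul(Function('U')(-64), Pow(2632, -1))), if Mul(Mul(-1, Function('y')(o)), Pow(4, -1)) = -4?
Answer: Rational(315489, 329) ≈ 958.93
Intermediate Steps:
Function('y')(o) = 16 (Function('y')(o) = Mul(-4, -4) = 16)
Function('U')(K) = Add(16, Mul(3, K)) (Function('U')(K) = Add(Add(16, Mul(2, K)), K) = Add(16, Mul(3, K)))
Add(959, Mul(Function('U')(-64), Pow(2632, -1))) = Add(959, Mul(Add(16, Mul(3, -64)), Pow(2632, -1))) = Add(959, Mul(Add(16, -192), Rational(1, 2632))) = Add(959, Mul(-176, Rational(1, 2632))) = Add(959, Rational(-22, 329)) = Rational(315489, 329)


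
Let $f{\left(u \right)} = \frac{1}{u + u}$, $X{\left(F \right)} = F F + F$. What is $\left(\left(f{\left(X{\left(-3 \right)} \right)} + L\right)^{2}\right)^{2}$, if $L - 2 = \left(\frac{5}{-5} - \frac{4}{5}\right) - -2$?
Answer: $\frac{352275361}{12960000} \approx 27.182$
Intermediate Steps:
$X{\left(F \right)} = F + F^{2}$ ($X{\left(F \right)} = F^{2} + F = F + F^{2}$)
$f{\left(u \right)} = \frac{1}{2 u}$
$L = \frac{11}{5}$ ($L = 2 + \left(\left(\frac{5}{-5} - \frac{4}{5}\right) - -2\right) = 2 + \left(\left(5 \left(- \frac{1}{5}\right) - \frac{4}{5}\right) + 2\right) = 2 + \left(\left(-1 - \frac{4}{5}\right) + 2\right) = 2 + \left(- \frac{9}{5} + 2\right) = 2 + \frac{1}{5} = \frac{11}{5} \approx 2.2$)
$\left(\left(f{\left(X{\left(-3 \right)} \right)} + L\right)^{2}\right)^{2} = \left(\left(\frac{1}{2 \left(- 3 \left(1 - 3\right)\right)} + \frac{11}{5}\right)^{2}\right)^{2} = \left(\left(\frac{1}{2 \left(\left(-3\right) \left(-2\right)\right)} + \frac{11}{5}\right)^{2}\right)^{2} = \left(\left(\frac{1}{2 \cdot 6} + \frac{11}{5}\right)^{2}\right)^{2} = \left(\left(\frac{1}{2} \cdot \frac{1}{6} + \frac{11}{5}\right)^{2}\right)^{2} = \left(\left(\frac{1}{12} + \frac{11}{5}\right)^{2}\right)^{2} = \left(\left(\frac{137}{60}\right)^{2}\right)^{2} = \left(\frac{18769}{3600}\right)^{2} = \frac{352275361}{12960000}$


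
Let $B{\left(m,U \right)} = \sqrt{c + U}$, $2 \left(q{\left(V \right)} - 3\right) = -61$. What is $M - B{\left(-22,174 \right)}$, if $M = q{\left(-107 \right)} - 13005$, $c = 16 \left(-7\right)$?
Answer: $- \frac{26065}{2} - \sqrt{62} \approx -13040.0$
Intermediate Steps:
$q{\left(V \right)} = - \frac{55}{2}$ ($q{\left(V \right)} = 3 + \frac{1}{2} \left(-61\right) = 3 - \frac{61}{2} = - \frac{55}{2}$)
$c = -112$
$B{\left(m,U \right)} = \sqrt{-112 + U}$
$M = - \frac{26065}{2}$ ($M = - \frac{55}{2} - 13005 = - \frac{26065}{2} \approx -13033.0$)
$M - B{\left(-22,174 \right)} = - \frac{26065}{2} - \sqrt{-112 + 174} = - \frac{26065}{2} - \sqrt{62}$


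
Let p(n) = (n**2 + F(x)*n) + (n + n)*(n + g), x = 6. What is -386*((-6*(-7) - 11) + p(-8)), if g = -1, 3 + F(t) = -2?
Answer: -107694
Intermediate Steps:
F(t) = -5 (F(t) = -3 - 2 = -5)
p(n) = n**2 - 5*n + 2*n*(-1 + n) (p(n) = (n**2 - 5*n) + (n + n)*(n - 1) = (n**2 - 5*n) + (2*n)*(-1 + n) = (n**2 - 5*n) + 2*n*(-1 + n) = n**2 - 5*n + 2*n*(-1 + n))
-386*((-6*(-7) - 11) + p(-8)) = -386*((-6*(-7) - 11) - 8*(-7 + 3*(-8))) = -386*((42 - 11) - 8*(-7 - 24)) = -386*(31 - 8*(-31)) = -386*(31 + 248) = -386*279 = -107694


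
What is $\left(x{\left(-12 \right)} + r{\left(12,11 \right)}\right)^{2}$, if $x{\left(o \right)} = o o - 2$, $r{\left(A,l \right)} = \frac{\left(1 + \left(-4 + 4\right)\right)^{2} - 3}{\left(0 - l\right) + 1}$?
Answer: $\frac{505521}{25} \approx 20221.0$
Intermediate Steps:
$r{\left(A,l \right)} = - \frac{2}{1 - l}$ ($r{\left(A,l \right)} = \frac{\left(1 + 0\right)^{2} - 3}{- l + 1} = \frac{1^{2} - 3}{1 - l} = \frac{1 - 3}{1 - l} = - \frac{2}{1 - l}$)
$x{\left(o \right)} = -2 + o^{2}$ ($x{\left(o \right)} = o^{2} - 2 = -2 + o^{2}$)
$\left(x{\left(-12 \right)} + r{\left(12,11 \right)}\right)^{2} = \left(\left(-2 + \left(-12\right)^{2}\right) + \frac{2}{-1 + 11}\right)^{2} = \left(\left(-2 + 144\right) + \frac{2}{10}\right)^{2} = \left(142 + 2 \cdot \frac{1}{10}\right)^{2} = \left(142 + \frac{1}{5}\right)^{2} = \left(\frac{711}{5}\right)^{2} = \frac{505521}{25}$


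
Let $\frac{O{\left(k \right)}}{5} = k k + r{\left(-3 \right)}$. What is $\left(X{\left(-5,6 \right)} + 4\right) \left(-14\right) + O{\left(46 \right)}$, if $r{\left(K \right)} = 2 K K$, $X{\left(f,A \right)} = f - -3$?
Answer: $10642$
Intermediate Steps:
$X{\left(f,A \right)} = 3 + f$ ($X{\left(f,A \right)} = f + 3 = 3 + f$)
$r{\left(K \right)} = 2 K^{2}$
$O{\left(k \right)} = 90 + 5 k^{2}$ ($O{\left(k \right)} = 5 \left(k k + 2 \left(-3\right)^{2}\right) = 5 \left(k^{2} + 2 \cdot 9\right) = 5 \left(k^{2} + 18\right) = 5 \left(18 + k^{2}\right) = 90 + 5 k^{2}$)
$\left(X{\left(-5,6 \right)} + 4\right) \left(-14\right) + O{\left(46 \right)} = \left(\left(3 - 5\right) + 4\right) \left(-14\right) + \left(90 + 5 \cdot 46^{2}\right) = \left(-2 + 4\right) \left(-14\right) + \left(90 + 5 \cdot 2116\right) = 2 \left(-14\right) + \left(90 + 10580\right) = -28 + 10670 = 10642$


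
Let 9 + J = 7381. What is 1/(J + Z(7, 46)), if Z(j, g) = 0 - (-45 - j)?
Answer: 1/7424 ≈ 0.00013470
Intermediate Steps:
J = 7372 (J = -9 + 7381 = 7372)
Z(j, g) = 45 + j (Z(j, g) = 0 + (45 + j) = 45 + j)
1/(J + Z(7, 46)) = 1/(7372 + (45 + 7)) = 1/(7372 + 52) = 1/7424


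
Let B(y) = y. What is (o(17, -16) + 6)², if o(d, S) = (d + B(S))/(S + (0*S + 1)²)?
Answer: 7921/225 ≈ 35.204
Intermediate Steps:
o(d, S) = (S + d)/(1 + S) (o(d, S) = (d + S)/(S + (0*S + 1)²) = (S + d)/(S + (0 + 1)²) = (S + d)/(S + 1²) = (S + d)/(S + 1) = (S + d)/(1 + S))
(o(17, -16) + 6)² = ((-16 + 17)/(1 - 16) + 6)² = (1/(-15) + 6)² = (-1/15*1 + 6)² = (-1/15 + 6)² = (89/15)² = 7921/225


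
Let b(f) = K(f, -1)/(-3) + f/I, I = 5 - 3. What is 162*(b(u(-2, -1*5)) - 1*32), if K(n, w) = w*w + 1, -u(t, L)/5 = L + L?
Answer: -1242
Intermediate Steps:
I = 2
u(t, L) = -10*L (u(t, L) = -5*(L + L) = -10*L)
K(n, w) = 1 + w² (K(n, w) = w² + 1 = 1 + w²)
b(f) = -⅔ + f/2 (b(f) = (1 + (-1)²)/(-3) + f/2 = (1 + 1)*(-⅓) + f*(½) = 2*(-⅓) + f/2 = -⅔ + f/2)
162*(b(u(-2, -1*5)) - 1*32) = 162*((-⅔ + (-(-10)*5)/2) - 1*32) = 162*((-⅔ + (-10*(-5))/2) - 32) = 162*((-⅔ + (½)*50) - 32) = 162*((-⅔ + 25) - 32) = 162*(73/3 - 32) = 162*(-23/3) = -1242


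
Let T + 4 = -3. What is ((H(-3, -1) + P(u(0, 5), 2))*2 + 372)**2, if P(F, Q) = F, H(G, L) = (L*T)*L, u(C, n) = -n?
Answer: 121104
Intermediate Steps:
T = -7 (T = -4 - 3 = -7)
H(G, L) = -7*L**2 (H(G, L) = (L*(-7))*L = (-7*L)*L = -7*L**2)
((H(-3, -1) + P(u(0, 5), 2))*2 + 372)**2 = ((-7*(-1)**2 - 1*5)*2 + 372)**2 = ((-7*1 - 5)*2 + 372)**2 = ((-7 - 5)*2 + 372)**2 = (-12*2 + 372)**2 = (-24 + 372)**2 = 348**2 = 121104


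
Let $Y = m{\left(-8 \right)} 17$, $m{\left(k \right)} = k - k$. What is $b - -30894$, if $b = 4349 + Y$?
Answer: $35243$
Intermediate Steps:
$m{\left(k \right)} = 0$
$Y = 0$ ($Y = 0 \cdot 17 = 0$)
$b = 4349$ ($b = 4349 + 0 = 4349$)
$b - -30894 = 4349 - -30894 = 4349 + 30894 = 35243$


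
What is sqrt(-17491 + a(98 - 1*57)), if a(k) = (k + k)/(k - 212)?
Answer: I*sqrt(56829817)/57 ≈ 132.26*I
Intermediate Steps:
a(k) = 2*k/(-212 + k) (a(k) = (2*k)/(-212 + k) = 2*k/(-212 + k))
sqrt(-17491 + a(98 - 1*57)) = sqrt(-17491 + 2*(98 - 1*57)/(-212 + (98 - 1*57))) = sqrt(-17491 + 2*(98 - 57)/(-212 + (98 - 57))) = sqrt(-17491 + 2*41/(-212 + 41)) = sqrt(-17491 + 2*41/(-171)) = sqrt(-17491 + 2*41*(-1/171)) = sqrt(-17491 - 82/171) = sqrt(-2991043/171) = I*sqrt(56829817)/57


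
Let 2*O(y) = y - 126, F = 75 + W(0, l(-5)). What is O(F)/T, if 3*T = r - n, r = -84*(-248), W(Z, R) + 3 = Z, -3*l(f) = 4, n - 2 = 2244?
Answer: -81/18586 ≈ -0.0043581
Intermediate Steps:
n = 2246 (n = 2 + 2244 = 2246)
l(f) = -4/3 (l(f) = -⅓*4 = -4/3)
W(Z, R) = -3 + Z
r = 20832
F = 72 (F = 75 + (-3 + 0) = 75 - 3 = 72)
O(y) = -63 + y/2 (O(y) = (y - 126)/2 = (-126 + y)/2 = -63 + y/2)
T = 18586/3 (T = (20832 - 1*2246)/3 = (20832 - 2246)/3 = (⅓)*18586 = 18586/3 ≈ 6195.3)
O(F)/T = (-63 + (½)*72)/(18586/3) = (-63 + 36)*(3/18586) = -27*3/18586 = -81/18586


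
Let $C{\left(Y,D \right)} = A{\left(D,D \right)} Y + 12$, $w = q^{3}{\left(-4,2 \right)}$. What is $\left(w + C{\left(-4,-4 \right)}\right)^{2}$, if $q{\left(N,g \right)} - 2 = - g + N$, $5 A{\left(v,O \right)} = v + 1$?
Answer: $\frac{61504}{25} \approx 2460.2$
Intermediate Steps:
$A{\left(v,O \right)} = \frac{1}{5} + \frac{v}{5}$ ($A{\left(v,O \right)} = \frac{v + 1}{5} = \frac{1 + v}{5} = \frac{1}{5} + \frac{v}{5}$)
$q{\left(N,g \right)} = 2 + N - g$ ($q{\left(N,g \right)} = 2 + \left(- g + N\right) = 2 + \left(N - g\right) = 2 + N - g$)
$w = -64$ ($w = \left(2 - 4 - 2\right)^{3} = \left(-4\right)^{3} = -64$)
$C{\left(Y,D \right)} = 12 + Y \left(\frac{1}{5} + \frac{D}{5}\right)$ ($C{\left(Y,D \right)} = \left(\frac{1}{5} + \frac{D}{5}\right) Y + 12 = Y \left(\frac{1}{5} + \frac{D}{5}\right) + 12 = 12 + Y \left(\frac{1}{5} + \frac{D}{5}\right)$)
$\left(w + C{\left(-4,-4 \right)}\right)^{2} = \left(-64 + \left(12 + \frac{1}{5} \left(-4\right) \left(1 - 4\right)\right)\right)^{2} = \left(-64 + \left(12 + \frac{1}{5} \left(-4\right) \left(-3\right)\right)\right)^{2} = \left(-64 + \left(12 + \frac{12}{5}\right)\right)^{2} = \left(-64 + \frac{72}{5}\right)^{2} = \left(- \frac{248}{5}\right)^{2} = \frac{61504}{25}$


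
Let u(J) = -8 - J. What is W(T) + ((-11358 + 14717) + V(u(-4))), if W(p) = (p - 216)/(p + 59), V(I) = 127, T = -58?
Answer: 3212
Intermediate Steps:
W(p) = (-216 + p)/(59 + p)
W(T) + ((-11358 + 14717) + V(u(-4))) = (-216 - 58)/(59 - 58) + ((-11358 + 14717) + 127) = -274/1 + (3359 + 127) = 1*(-274) + 3486 = -274 + 3486 = 3212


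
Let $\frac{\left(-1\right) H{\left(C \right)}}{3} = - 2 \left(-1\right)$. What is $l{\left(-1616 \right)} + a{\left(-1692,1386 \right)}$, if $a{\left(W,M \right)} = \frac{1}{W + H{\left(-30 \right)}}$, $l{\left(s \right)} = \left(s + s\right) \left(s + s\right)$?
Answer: $\frac{17737009151}{1698} \approx 1.0446 \cdot 10^{7}$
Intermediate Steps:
$l{\left(s \right)} = 4 s^{2}$ ($l{\left(s \right)} = 2 s 2 s = 4 s^{2}$)
$H{\left(C \right)} = -6$ ($H{\left(C \right)} = - 3 \left(- 2 \left(-1\right)\right) = - 3 \left(\left(-1\right) \left(-2\right)\right) = \left(-3\right) 2 = -6$)
$a{\left(W,M \right)} = \frac{1}{-6 + W}$ ($a{\left(W,M \right)} = \frac{1}{W - 6} = \frac{1}{-6 + W}$)
$l{\left(-1616 \right)} + a{\left(-1692,1386 \right)} = 4 \left(-1616\right)^{2} + \frac{1}{-6 - 1692} = 4 \cdot 2611456 + \frac{1}{-1698} = 10445824 - \frac{1}{1698} = \frac{17737009151}{1698}$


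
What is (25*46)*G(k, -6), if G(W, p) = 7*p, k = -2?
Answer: -48300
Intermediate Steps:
(25*46)*G(k, -6) = (25*46)*(7*(-6)) = 1150*(-42) = -48300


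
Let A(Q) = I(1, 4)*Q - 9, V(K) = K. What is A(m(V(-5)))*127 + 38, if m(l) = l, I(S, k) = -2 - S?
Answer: 800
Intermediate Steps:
A(Q) = -9 - 3*Q (A(Q) = (-2 - 1*1)*Q - 9 = (-2 - 1)*Q - 9 = -3*Q - 9 = -9 - 3*Q)
A(m(V(-5)))*127 + 38 = (-9 - 3*(-5))*127 + 38 = (-9 + 15)*127 + 38 = 6*127 + 38 = 762 + 38 = 800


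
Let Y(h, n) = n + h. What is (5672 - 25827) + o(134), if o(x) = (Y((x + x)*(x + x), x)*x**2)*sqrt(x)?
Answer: -20155 + 1292077848*sqrt(134) ≈ 1.4957e+10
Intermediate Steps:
Y(h, n) = h + n
o(x) = x**(5/2)*(x + 4*x**2) (o(x) = (((x + x)*(x + x) + x)*x**2)*sqrt(x) = (((2*x)*(2*x) + x)*x**2)*sqrt(x) = ((4*x**2 + x)*x**2)*sqrt(x) = ((x + 4*x**2)*x**2)*sqrt(x) = (x**2*(x + 4*x**2))*sqrt(x) = x**(5/2)*(x + 4*x**2))
(5672 - 25827) + o(134) = (5672 - 25827) + 134**(7/2)*(1 + 4*134) = -20155 + (2406104*sqrt(134))*(1 + 536) = -20155 + (2406104*sqrt(134))*537 = -20155 + 1292077848*sqrt(134)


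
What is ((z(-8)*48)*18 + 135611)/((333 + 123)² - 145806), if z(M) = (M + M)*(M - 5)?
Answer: 315323/62130 ≈ 5.0752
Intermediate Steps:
z(M) = 2*M*(-5 + M) (z(M) = (2*M)*(-5 + M) = 2*M*(-5 + M))
((z(-8)*48)*18 + 135611)/((333 + 123)² - 145806) = (((2*(-8)*(-5 - 8))*48)*18 + 135611)/((333 + 123)² - 145806) = (((2*(-8)*(-13))*48)*18 + 135611)/(456² - 145806) = ((208*48)*18 + 135611)/(207936 - 145806) = (9984*18 + 135611)/62130 = (179712 + 135611)*(1/62130) = 315323*(1/62130) = 315323/62130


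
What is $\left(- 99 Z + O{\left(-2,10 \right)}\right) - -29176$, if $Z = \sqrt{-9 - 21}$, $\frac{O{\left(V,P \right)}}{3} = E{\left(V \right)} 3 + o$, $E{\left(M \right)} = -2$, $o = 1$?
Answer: $29161 - 99 i \sqrt{30} \approx 29161.0 - 542.25 i$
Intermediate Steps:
$O{\left(V,P \right)} = -15$ ($O{\left(V,P \right)} = 3 \left(\left(-2\right) 3 + 1\right) = 3 \left(-6 + 1\right) = 3 \left(-5\right) = -15$)
$Z = i \sqrt{30}$ ($Z = \sqrt{-30} = i \sqrt{30} \approx 5.4772 i$)
$\left(- 99 Z + O{\left(-2,10 \right)}\right) - -29176 = \left(- 99 i \sqrt{30} - 15\right) - -29176 = \left(- 99 i \sqrt{30} - 15\right) + 29176 = \left(-15 - 99 i \sqrt{30}\right) + 29176 = 29161 - 99 i \sqrt{30}$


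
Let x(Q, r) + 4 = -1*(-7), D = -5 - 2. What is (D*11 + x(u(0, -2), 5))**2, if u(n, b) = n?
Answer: 5476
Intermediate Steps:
D = -7
x(Q, r) = 3 (x(Q, r) = -4 - 1*(-7) = -4 + 7 = 3)
(D*11 + x(u(0, -2), 5))**2 = (-7*11 + 3)**2 = (-77 + 3)**2 = (-74)**2 = 5476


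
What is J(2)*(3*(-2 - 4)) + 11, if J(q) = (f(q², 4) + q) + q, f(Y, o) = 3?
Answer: -115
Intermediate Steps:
J(q) = 3 + 2*q (J(q) = (3 + q) + q = 3 + 2*q)
J(2)*(3*(-2 - 4)) + 11 = (3 + 2*2)*(3*(-2 - 4)) + 11 = (3 + 4)*(3*(-6)) + 11 = 7*(-18) + 11 = -126 + 11 = -115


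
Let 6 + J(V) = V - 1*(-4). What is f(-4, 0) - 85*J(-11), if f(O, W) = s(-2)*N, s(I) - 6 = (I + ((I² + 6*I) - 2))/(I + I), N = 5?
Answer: 1150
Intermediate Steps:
s(I) = 6 + (-2 + I² + 7*I)/(2*I) (s(I) = 6 + (I + ((I² + 6*I) - 2))/(I + I) = 6 + (I + (-2 + I² + 6*I))/((2*I)) = 6 + (-2 + I² + 7*I)*(1/(2*I)) = 6 + (-2 + I² + 7*I)/(2*I))
f(O, W) = 45 (f(O, W) = ((½)*(-2 - 2*(19 - 2))/(-2))*5 = ((½)*(-½)*(-2 - 2*17))*5 = ((½)*(-½)*(-2 - 34))*5 = ((½)*(-½)*(-36))*5 = 9*5 = 45)
J(V) = -2 + V (J(V) = -6 + (V - 1*(-4)) = -6 + (V + 4) = -6 + (4 + V) = -2 + V)
f(-4, 0) - 85*J(-11) = 45 - 85*(-2 - 11) = 45 - 85*(-13) = 45 + 1105 = 1150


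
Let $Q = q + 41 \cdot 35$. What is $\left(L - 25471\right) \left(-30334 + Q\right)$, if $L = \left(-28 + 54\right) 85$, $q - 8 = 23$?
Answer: $671498548$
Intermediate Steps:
$q = 31$ ($q = 8 + 23 = 31$)
$L = 2210$ ($L = 26 \cdot 85 = 2210$)
$Q = 1466$ ($Q = 31 + 41 \cdot 35 = 31 + 1435 = 1466$)
$\left(L - 25471\right) \left(-30334 + Q\right) = \left(2210 - 25471\right) \left(-30334 + 1466\right) = \left(-23261\right) \left(-28868\right) = 671498548$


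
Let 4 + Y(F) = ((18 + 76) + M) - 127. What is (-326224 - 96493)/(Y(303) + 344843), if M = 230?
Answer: -422717/345036 ≈ -1.2251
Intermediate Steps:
Y(F) = 193 (Y(F) = -4 + (((18 + 76) + 230) - 127) = -4 + ((94 + 230) - 127) = -4 + (324 - 127) = -4 + 197 = 193)
(-326224 - 96493)/(Y(303) + 344843) = (-326224 - 96493)/(193 + 344843) = -422717/345036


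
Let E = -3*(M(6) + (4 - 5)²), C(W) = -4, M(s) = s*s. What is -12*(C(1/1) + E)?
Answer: 1380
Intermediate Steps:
M(s) = s²
E = -111 (E = -3*(6² + (4 - 5)²) = -3*(36 + (-1)²) = -3*(36 + 1) = -3*37 = -111)
-12*(C(1/1) + E) = -12*(-4 - 111) = -12*(-115) = 1380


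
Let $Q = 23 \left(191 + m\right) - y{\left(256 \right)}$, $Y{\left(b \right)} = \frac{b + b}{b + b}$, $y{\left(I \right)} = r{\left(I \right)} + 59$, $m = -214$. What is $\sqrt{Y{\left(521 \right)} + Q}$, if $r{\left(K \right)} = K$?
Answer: $i \sqrt{843} \approx 29.034 i$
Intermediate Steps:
$y{\left(I \right)} = 59 + I$ ($y{\left(I \right)} = I + 59 = 59 + I$)
$Y{\left(b \right)} = 1$ ($Y{\left(b \right)} = \frac{2 b}{2 b} = 2 b \frac{1}{2 b} = 1$)
$Q = -844$ ($Q = 23 \left(191 - 214\right) - \left(59 + 256\right) = 23 \left(-23\right) - 315 = -529 - 315 = -844$)
$\sqrt{Y{\left(521 \right)} + Q} = \sqrt{1 - 844} = \sqrt{-843} = i \sqrt{843}$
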